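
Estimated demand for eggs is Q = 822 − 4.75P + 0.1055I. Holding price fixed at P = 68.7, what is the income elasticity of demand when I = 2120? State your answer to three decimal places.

At P = 68.7, I = 2120: Q = 719.335.
Holding P constant, ∂Q/∂I = 0.1055.
η_I = (∂Q/∂I)·(I/Q) = 0.1055 × (2120/719.335) = 0.311.

0.311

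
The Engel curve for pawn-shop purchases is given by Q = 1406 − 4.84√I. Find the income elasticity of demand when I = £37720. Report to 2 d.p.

-1.01

At I = 37720: Q = 465.993.
dQ/dI = -4.84/(2√I) = -0.0124603 at this income.
η = (dQ/dI)·(I/Q) = -0.0124603 × (37720/465.993) = -1.01.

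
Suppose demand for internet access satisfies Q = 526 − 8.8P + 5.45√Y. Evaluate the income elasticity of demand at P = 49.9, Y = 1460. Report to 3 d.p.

At P = 49.9, Y = 1460: Q = 295.124.
Holding P constant, ∂Q/∂Y = 5.45/(2√Y) = 0.0713165.
η_Y = (∂Q/∂Y)·(Y/Q) = 0.0713165 × (1460/295.124) = 0.353.

0.353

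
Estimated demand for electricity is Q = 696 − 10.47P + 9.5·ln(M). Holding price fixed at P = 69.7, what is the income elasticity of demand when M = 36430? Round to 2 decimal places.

0.14

At P = 69.7, M = 36430: Q = 66.021.
Holding P constant, ∂Q/∂M = 9.5/M = 0.000260774.
η_M = (∂Q/∂M)·(M/Q) = 0.000260774 × (36430/66.021) = 0.14.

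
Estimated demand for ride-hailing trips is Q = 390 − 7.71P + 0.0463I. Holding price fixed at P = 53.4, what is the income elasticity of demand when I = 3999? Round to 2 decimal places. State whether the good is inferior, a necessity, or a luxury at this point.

At P = 53.4, I = 3999: Q = 163.440.
Holding P constant, ∂Q/∂I = 0.0463.
η_I = (∂Q/∂I)·(I/Q) = 0.0463 × (3999/163.440) = 1.13.
Since η > 1, this is a luxury.

1.13 (luxury)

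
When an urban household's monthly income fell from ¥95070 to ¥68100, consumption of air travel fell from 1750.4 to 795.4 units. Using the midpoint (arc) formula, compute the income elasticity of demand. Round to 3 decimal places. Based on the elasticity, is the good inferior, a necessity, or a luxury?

ΔQ = 795.4 − 1750.4 = -955; midpoint Q̄ = (1750.4 + 795.4)/2 = 1272.9.
ΔI = 68100 − 95070 = -26970; midpoint Ī = (95070 + 68100)/2 = 81585.
η = (ΔQ/Q̄) ÷ (ΔI/Ī) = (-955/1272.9) ÷ (-26970/81585) = 2.270.
η > 1 ⇒ luxury.

2.270 (luxury)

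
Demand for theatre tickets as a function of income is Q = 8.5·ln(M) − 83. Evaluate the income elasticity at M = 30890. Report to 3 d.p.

1.744

At M = 30890: Q = 4.875.
dQ/dM = 8.5/M = 0.00027517 at this income.
η = (dQ/dM)·(M/Q) = 0.00027517 × (30890/4.875) = 1.744.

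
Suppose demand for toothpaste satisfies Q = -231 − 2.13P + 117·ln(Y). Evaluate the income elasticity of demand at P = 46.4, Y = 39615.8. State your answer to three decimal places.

0.129

At P = 46.4, Y = 39615.8: Q = 908.845.
Holding P constant, ∂Q/∂Y = 117/Y = 0.00295337.
η_Y = (∂Q/∂Y)·(Y/Q) = 0.00295337 × (39615.8/908.845) = 0.129.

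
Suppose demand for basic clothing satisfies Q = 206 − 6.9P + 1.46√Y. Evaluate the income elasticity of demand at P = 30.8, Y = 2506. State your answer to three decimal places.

At P = 30.8, Y = 2506: Q = 66.568.
Holding P constant, ∂Q/∂Y = 1.46/(2√Y) = 0.0145825.
η_Y = (∂Q/∂Y)·(Y/Q) = 0.0145825 × (2506/66.568) = 0.549.

0.549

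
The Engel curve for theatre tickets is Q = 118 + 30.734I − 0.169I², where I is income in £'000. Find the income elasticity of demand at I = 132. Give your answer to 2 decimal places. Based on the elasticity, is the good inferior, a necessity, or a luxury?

-1.49 (inferior good)

At I = 132: Q = 1230.2320.
dQ/dI = 30.734 − 0.338I = -13.88200.
η = (dQ/dI)·(I/Q) = -13.88200 × (132/1230.2320) = -1.49.
η < 0 ⇒ inferior good.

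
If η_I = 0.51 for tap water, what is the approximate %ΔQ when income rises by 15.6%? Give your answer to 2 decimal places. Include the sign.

%ΔQ ≈ η × %ΔI = 0.51 × 15.6% = 7.96%.

7.96%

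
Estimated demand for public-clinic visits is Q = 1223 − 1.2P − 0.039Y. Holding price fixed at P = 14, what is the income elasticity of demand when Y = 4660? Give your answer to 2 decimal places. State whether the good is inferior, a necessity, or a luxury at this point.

-0.18 (inferior good)

At P = 14, Y = 4660: Q = 1024.460.
Holding P constant, ∂Q/∂Y = −0.039.
η_Y = (∂Q/∂Y)·(Y/Q) = -0.039 × (4660/1024.460) = -0.18.
Since η < 0, this is an inferior good.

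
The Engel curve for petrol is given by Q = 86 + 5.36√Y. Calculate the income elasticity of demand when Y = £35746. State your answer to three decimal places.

0.461

At Y = 35746: Q = 1099.394.
dQ/dY = 5.36/(2√Y) = 0.0141749 at this income.
η = (dQ/dY)·(Y/Q) = 0.0141749 × (35746/1099.394) = 0.461.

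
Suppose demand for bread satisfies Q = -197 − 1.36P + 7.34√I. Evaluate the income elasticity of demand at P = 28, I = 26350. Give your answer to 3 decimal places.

At P = 28, I = 26350: Q = 956.399.
Holding P constant, ∂Q/∂I = 7.34/(2√I) = 0.0226087.
η_I = (∂Q/∂I)·(I/Q) = 0.0226087 × (26350/956.399) = 0.623.

0.623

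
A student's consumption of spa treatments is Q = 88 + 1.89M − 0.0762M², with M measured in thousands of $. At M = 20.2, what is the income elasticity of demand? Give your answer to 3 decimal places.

At M = 20.2: Q = 95.0854.
dQ/dM = 1.89 − 0.1524M = -1.18848.
η = (dQ/dM)·(M/Q) = -1.18848 × (20.2/95.0854) = -0.252.

-0.252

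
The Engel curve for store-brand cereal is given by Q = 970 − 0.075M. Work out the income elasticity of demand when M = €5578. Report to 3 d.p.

-0.758

At M = 5578: Q = 551.650.
dQ/dM = −0.075.
η = (dQ/dM)·(M/Q) = -0.075 × (5578/551.650) = -0.758.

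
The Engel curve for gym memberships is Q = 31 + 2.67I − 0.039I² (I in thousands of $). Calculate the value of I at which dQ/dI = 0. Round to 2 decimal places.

34.23

dQ/dI = 2.67 − 0.078I.
The good is inferior where dQ/dI < 0. Setting dQ/dI = 0 gives I = 2.67 / 0.078 = 34.23.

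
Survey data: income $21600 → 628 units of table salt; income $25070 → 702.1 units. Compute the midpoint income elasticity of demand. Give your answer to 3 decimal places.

ΔQ = 702.1 − 628 = 74.1; midpoint Q̄ = (628 + 702.1)/2 = 665.05.
ΔI = 25070 − 21600 = 3470; midpoint Ī = (21600 + 25070)/2 = 23335.
η = (ΔQ/Q̄) ÷ (ΔI/Ī) = (74.1/665.05) ÷ (3470/23335) = 0.749.

0.749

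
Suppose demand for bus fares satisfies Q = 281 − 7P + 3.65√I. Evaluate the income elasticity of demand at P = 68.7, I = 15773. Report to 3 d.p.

At P = 68.7, I = 15773: Q = 258.506.
Holding P constant, ∂Q/∂I = 3.65/(2√I) = 0.0145313.
η_I = (∂Q/∂I)·(I/Q) = 0.0145313 × (15773/258.506) = 0.887.

0.887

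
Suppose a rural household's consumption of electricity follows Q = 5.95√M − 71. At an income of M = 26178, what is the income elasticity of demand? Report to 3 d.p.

At M = 26178: Q = 891.687.
dQ/dM = 5.95/(2√M) = 0.0183873 at this income.
η = (dQ/dM)·(M/Q) = 0.0183873 × (26178/891.687) = 0.540.

0.540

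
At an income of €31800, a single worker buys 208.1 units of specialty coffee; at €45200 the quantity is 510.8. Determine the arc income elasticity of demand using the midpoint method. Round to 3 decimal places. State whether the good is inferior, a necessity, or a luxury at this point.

ΔQ = 510.8 − 208.1 = 302.7; midpoint Q̄ = (208.1 + 510.8)/2 = 359.45.
ΔI = 45200 − 31800 = 13400; midpoint Ī = (31800 + 45200)/2 = 38500.
η = (ΔQ/Q̄) ÷ (ΔI/Ī) = (302.7/359.45) ÷ (13400/38500) = 2.420.
η > 1 ⇒ luxury.

2.420 (luxury)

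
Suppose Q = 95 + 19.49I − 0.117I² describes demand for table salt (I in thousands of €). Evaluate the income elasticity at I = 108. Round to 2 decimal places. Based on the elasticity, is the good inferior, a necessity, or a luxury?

-0.75 (inferior good)

At I = 108: Q = 835.2320.
dQ/dI = 19.49 − 0.234I = -5.78200.
η = (dQ/dI)·(I/Q) = -5.78200 × (108/835.2320) = -0.75.
η < 0 ⇒ inferior good.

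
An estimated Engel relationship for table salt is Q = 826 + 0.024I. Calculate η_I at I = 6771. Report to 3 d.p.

At I = 6771: Q = 988.504.
dQ/dI = 0.024.
η = (dQ/dI)·(I/Q) = 0.024 × (6771/988.504) = 0.164.

0.164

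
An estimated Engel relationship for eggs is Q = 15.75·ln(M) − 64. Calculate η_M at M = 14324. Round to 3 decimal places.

At M = 14324: Q = 86.723.
dQ/dM = 15.75/M = 0.00109955 at this income.
η = (dQ/dM)·(M/Q) = 0.00109955 × (14324/86.723) = 0.182.

0.182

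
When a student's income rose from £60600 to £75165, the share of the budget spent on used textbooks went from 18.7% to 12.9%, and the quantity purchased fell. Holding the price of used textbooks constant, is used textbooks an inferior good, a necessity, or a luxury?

Quantity demanded falls as income rises, so η < 0.

inferior good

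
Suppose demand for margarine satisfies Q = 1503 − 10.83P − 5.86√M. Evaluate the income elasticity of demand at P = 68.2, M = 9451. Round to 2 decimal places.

At P = 68.2, M = 9451: Q = 194.707.
Holding P constant, ∂Q/∂M = -5.86/(2√M) = -0.030139.
η_M = (∂Q/∂M)·(M/Q) = -0.030139 × (9451/194.707) = -1.46.

-1.46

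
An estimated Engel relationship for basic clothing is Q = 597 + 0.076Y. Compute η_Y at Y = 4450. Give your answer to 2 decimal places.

At Y = 4450: Q = 935.200.
dQ/dY = 0.076.
η = (dQ/dY)·(Y/Q) = 0.076 × (4450/935.200) = 0.36.

0.36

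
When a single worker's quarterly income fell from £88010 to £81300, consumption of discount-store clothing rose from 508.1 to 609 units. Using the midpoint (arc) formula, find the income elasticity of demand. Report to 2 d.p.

-2.28

ΔQ = 609 − 508.1 = 100.9; midpoint Q̄ = (508.1 + 609)/2 = 558.55.
ΔI = 81300 − 88010 = -6710; midpoint Ī = (88010 + 81300)/2 = 84655.
η = (ΔQ/Q̄) ÷ (ΔI/Ī) = (100.9/558.55) ÷ (-6710/84655) = -2.28.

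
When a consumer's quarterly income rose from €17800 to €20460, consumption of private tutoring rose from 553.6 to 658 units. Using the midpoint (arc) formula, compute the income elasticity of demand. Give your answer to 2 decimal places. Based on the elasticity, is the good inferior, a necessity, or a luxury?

1.24 (luxury)

ΔQ = 658 − 553.6 = 104.4; midpoint Q̄ = (553.6 + 658)/2 = 605.8.
ΔI = 20460 − 17800 = 2660; midpoint Ī = (17800 + 20460)/2 = 19130.
η = (ΔQ/Q̄) ÷ (ΔI/Ī) = (104.4/605.8) ÷ (2660/19130) = 1.24.
η > 1 ⇒ luxury.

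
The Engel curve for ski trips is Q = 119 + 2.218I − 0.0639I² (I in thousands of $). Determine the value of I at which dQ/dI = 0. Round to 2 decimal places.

dQ/dI = 2.218 − 0.1278I.
The good is inferior where dQ/dI < 0. Setting dQ/dI = 0 gives I = 2.218 / 0.1278 = 17.36.

17.36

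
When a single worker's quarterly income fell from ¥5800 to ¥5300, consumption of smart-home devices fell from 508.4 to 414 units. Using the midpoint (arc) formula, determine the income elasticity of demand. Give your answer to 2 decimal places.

2.27

ΔQ = 414 − 508.4 = -94.4; midpoint Q̄ = (508.4 + 414)/2 = 461.2.
ΔI = 5300 − 5800 = -500; midpoint Ī = (5800 + 5300)/2 = 5550.
η = (ΔQ/Q̄) ÷ (ΔI/Ī) = (-94.4/461.2) ÷ (-500/5550) = 2.27.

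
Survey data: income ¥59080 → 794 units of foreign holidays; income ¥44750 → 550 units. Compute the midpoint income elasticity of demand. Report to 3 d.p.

1.315

ΔQ = 550 − 794 = -244; midpoint Q̄ = (794 + 550)/2 = 672.
ΔI = 44750 − 59080 = -14330; midpoint Ī = (59080 + 44750)/2 = 51915.
η = (ΔQ/Q̄) ÷ (ΔI/Ī) = (-244/672) ÷ (-14330/51915) = 1.315.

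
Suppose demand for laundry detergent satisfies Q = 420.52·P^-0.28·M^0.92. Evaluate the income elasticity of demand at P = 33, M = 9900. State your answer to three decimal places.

For a multiplicative demand Q = A·P^α·M^β, the income elasticity is β everywhere.
Here β = 0.92, so η = 0.920.

0.920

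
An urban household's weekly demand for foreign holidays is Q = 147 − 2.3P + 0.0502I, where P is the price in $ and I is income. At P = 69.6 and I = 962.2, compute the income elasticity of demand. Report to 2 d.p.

At P = 69.6, I = 962.2: Q = 35.222.
Holding P constant, ∂Q/∂I = 0.0502.
η_I = (∂Q/∂I)·(I/Q) = 0.0502 × (962.2/35.222) = 1.37.

1.37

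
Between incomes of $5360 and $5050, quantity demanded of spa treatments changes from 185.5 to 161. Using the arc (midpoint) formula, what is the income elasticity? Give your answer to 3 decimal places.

2.374

ΔQ = 161 − 185.5 = -24.5; midpoint Q̄ = (185.5 + 161)/2 = 173.25.
ΔI = 5050 − 5360 = -310; midpoint Ī = (5360 + 5050)/2 = 5205.
η = (ΔQ/Q̄) ÷ (ΔI/Ī) = (-24.5/173.25) ÷ (-310/5205) = 2.374.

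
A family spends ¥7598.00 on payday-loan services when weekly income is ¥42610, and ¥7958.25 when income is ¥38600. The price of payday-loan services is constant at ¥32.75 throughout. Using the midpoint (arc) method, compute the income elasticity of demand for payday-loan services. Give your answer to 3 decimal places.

With a constant price, Q₁ = 7598.00/32.75 = 232.000 and Q₂ = 7958.25/32.75 = 243.000 (equivalently, work directly with expenditure since P cancels).
Midpoint %ΔQ = (7958.25 − 7598.00)/7778.13 = 0.04632; midpoint %ΔI = (38600 − 42610)/40605 = -0.09876.
η = 0.04632 / -0.09876 = -0.469.

-0.469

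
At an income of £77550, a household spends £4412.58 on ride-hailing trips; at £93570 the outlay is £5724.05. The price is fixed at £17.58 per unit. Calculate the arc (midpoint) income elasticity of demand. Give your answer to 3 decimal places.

1.382

With a constant price, Q₁ = 4412.58/17.58 = 251.000 and Q₂ = 5724.05/17.58 = 325.600 (equivalently, work directly with expenditure since P cancels).
Midpoint %ΔQ = (5724.05 − 4412.58)/5068.32 = 0.25876; midpoint %ΔI = (93570 − 77550)/85560 = 0.18724.
η = 0.25876 / 0.18724 = 1.382.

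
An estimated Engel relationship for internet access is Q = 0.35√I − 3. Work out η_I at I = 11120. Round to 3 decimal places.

0.544

At I = 11120: Q = 33.908.
dQ/dI = 0.35/(2√I) = 0.00165953 at this income.
η = (dQ/dI)·(I/Q) = 0.00165953 × (11120/33.908) = 0.544.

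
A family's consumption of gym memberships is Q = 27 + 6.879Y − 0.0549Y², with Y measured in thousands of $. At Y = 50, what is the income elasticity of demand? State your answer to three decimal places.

At Y = 50: Q = 233.7000.
dQ/dY = 6.879 − 0.1098Y = 1.38900.
η = (dQ/dY)·(Y/Q) = 1.38900 × (50/233.7000) = 0.297.

0.297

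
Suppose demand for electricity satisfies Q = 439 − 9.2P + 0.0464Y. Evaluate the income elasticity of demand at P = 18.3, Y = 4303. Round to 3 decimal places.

At P = 18.3, Y = 4303: Q = 470.299.
Holding P constant, ∂Q/∂Y = 0.0464.
η_Y = (∂Q/∂Y)·(Y/Q) = 0.0464 × (4303/470.299) = 0.425.

0.425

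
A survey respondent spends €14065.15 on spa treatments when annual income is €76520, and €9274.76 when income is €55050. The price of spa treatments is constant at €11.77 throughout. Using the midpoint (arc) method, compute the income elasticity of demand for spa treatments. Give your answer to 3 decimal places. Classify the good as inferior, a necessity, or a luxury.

1.258 (luxury)

With a constant price, Q₁ = 14065.15/11.77 = 1195.000 and Q₂ = 9274.76/11.77 = 788.000 (equivalently, work directly with expenditure since P cancels).
Midpoint %ΔQ = (9274.76 − 14065.15)/11669.96 = -0.41049; midpoint %ΔI = (55050 − 76520)/65785 = -0.32637.
η = -0.41049 / -0.32637 = 1.258.
η > 1 ⇒ luxury.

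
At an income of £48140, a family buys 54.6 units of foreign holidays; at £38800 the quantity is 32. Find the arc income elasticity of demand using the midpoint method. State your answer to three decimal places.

ΔQ = 32 − 54.6 = -22.6; midpoint Q̄ = (54.6 + 32)/2 = 43.3.
ΔI = 38800 − 48140 = -9340; midpoint Ī = (48140 + 38800)/2 = 43470.
η = (ΔQ/Q̄) ÷ (ΔI/Ī) = (-22.6/43.3) ÷ (-9340/43470) = 2.429.

2.429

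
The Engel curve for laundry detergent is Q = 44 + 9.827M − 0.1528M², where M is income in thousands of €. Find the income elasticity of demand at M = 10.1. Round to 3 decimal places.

At M = 10.1: Q = 127.6656.
dQ/dM = 9.827 − 0.3056M = 6.74044.
η = (dQ/dM)·(M/Q) = 6.74044 × (10.1/127.6656) = 0.533.

0.533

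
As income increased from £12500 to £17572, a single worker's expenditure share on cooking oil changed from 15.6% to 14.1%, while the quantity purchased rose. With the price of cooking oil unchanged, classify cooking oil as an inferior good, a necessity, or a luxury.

Quantity rises but the budget share falls as income rises, so 0 < η < 1.

necessity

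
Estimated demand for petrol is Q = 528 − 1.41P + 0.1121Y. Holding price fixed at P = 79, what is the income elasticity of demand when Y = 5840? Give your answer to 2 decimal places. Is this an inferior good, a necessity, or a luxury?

At P = 79, Y = 5840: Q = 1071.274.
Holding P constant, ∂Q/∂Y = 0.1121.
η_Y = (∂Q/∂Y)·(Y/Q) = 0.1121 × (5840/1071.274) = 0.61.
Since 0 < η < 1, this is a necessity.

0.61 (necessity)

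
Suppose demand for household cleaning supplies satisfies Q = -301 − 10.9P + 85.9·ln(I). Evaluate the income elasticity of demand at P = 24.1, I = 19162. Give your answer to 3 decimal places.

At P = 24.1, I = 19162: Q = 283.343.
Holding P constant, ∂Q/∂I = 85.9/I = 0.00448283.
η_I = (∂Q/∂I)·(I/Q) = 0.00448283 × (19162/283.343) = 0.303.

0.303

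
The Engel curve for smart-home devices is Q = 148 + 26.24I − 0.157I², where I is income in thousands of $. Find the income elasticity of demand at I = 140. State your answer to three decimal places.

-3.333

At I = 140: Q = 744.4000.
dQ/dI = 26.24 − 0.314I = -17.72000.
η = (dQ/dI)·(I/Q) = -17.72000 × (140/744.4000) = -3.333.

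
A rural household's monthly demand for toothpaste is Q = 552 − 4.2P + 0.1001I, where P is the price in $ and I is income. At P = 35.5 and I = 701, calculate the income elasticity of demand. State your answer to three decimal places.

At P = 35.5, I = 701: Q = 473.070.
Holding P constant, ∂Q/∂I = 0.1001.
η_I = (∂Q/∂I)·(I/Q) = 0.1001 × (701/473.070) = 0.148.

0.148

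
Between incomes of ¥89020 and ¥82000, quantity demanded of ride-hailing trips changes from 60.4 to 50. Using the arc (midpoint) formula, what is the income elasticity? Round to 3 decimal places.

ΔQ = 50 − 60.4 = -10.4; midpoint Q̄ = (60.4 + 50)/2 = 55.2.
ΔI = 82000 − 89020 = -7020; midpoint Ī = (89020 + 82000)/2 = 85510.
η = (ΔQ/Q̄) ÷ (ΔI/Ī) = (-10.4/55.2) ÷ (-7020/85510) = 2.295.

2.295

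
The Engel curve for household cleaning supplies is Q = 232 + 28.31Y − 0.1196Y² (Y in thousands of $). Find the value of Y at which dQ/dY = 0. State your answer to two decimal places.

118.35

dQ/dY = 28.31 − 0.2392Y.
The good is inferior where dQ/dY < 0. Setting dQ/dY = 0 gives Y = 28.31 / 0.2392 = 118.35.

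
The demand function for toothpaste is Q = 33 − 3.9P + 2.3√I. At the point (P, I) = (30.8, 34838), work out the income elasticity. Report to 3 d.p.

0.627

At P = 30.8, I = 34838: Q = 342.174.
Holding P constant, ∂Q/∂I = 2.3/(2√I) = 0.00616128.
η_I = (∂Q/∂I)·(I/Q) = 0.00616128 × (34838/342.174) = 0.627.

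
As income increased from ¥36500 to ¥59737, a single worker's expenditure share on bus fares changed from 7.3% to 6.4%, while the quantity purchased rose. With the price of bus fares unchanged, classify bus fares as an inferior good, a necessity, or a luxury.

Quantity rises but the budget share falls as income rises, so 0 < η < 1.

necessity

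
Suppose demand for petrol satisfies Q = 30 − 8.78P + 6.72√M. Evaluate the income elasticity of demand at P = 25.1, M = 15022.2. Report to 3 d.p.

0.650

At P = 25.1, M = 15022.2: Q = 633.259.
Holding P constant, ∂Q/∂M = 6.72/(2√M) = 0.027414.
η_M = (∂Q/∂M)·(M/Q) = 0.027414 × (15022.2/633.259) = 0.650.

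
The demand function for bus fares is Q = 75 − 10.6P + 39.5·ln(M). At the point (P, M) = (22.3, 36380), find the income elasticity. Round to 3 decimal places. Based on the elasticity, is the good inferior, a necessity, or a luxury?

0.156 (necessity)

At P = 22.3, M = 36380: Q = 253.440.
Holding P constant, ∂Q/∂M = 39.5/M = 0.00108576.
η_M = (∂Q/∂M)·(M/Q) = 0.00108576 × (36380/253.440) = 0.156.
Since 0 < η < 1, this is a necessity.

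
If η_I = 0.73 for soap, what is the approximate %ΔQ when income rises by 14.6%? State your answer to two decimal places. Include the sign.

%ΔQ ≈ η × %ΔI = 0.73 × 14.6% = 10.66%.

10.66%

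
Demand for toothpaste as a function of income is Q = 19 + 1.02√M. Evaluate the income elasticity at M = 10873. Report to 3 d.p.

0.424

At M = 10873: Q = 125.359.
dQ/dM = 1.02/(2√M) = 0.00489098 at this income.
η = (dQ/dM)·(M/Q) = 0.00489098 × (10873/125.359) = 0.424.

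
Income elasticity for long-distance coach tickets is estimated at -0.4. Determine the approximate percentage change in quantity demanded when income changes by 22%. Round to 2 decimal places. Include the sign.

%ΔQ ≈ η × %ΔI = -0.4 × 22% = -8.80%.

-8.80%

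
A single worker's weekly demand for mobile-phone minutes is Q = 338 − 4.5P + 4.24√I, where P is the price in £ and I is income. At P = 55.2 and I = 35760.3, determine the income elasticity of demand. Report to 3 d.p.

At P = 55.2, I = 35760.3: Q = 891.401.
Holding P constant, ∂Q/∂I = 4.24/(2√I) = 0.0112108.
η_I = (∂Q/∂I)·(I/Q) = 0.0112108 × (35760.3/891.401) = 0.450.

0.450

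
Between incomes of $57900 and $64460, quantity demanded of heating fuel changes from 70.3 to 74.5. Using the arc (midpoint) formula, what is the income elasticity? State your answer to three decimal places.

ΔQ = 74.5 − 70.3 = 4.2; midpoint Q̄ = (70.3 + 74.5)/2 = 72.4.
ΔI = 64460 − 57900 = 6560; midpoint Ī = (57900 + 64460)/2 = 61180.
η = (ΔQ/Q̄) ÷ (ΔI/Ī) = (4.2/72.4) ÷ (6560/61180) = 0.541.

0.541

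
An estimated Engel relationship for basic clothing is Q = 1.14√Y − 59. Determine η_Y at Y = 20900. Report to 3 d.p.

At Y = 20900: Q = 105.808.
dQ/dY = 1.14/(2√Y) = 0.00394277 at this income.
η = (dQ/dY)·(Y/Q) = 0.00394277 × (20900/105.808) = 0.779.

0.779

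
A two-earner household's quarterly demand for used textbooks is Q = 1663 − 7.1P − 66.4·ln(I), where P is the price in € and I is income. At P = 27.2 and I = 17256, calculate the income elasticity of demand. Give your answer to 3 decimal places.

At P = 27.2, I = 17256: Q = 822.087.
Holding P constant, ∂Q/∂I = -66.4/I = -0.00384794.
η_I = (∂Q/∂I)·(I/Q) = -0.00384794 × (17256/822.087) = -0.081.

-0.081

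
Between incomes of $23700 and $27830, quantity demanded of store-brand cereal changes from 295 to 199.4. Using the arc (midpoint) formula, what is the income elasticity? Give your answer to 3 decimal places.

ΔQ = 199.4 − 295 = -95.6; midpoint Q̄ = (295 + 199.4)/2 = 247.2.
ΔI = 27830 − 23700 = 4130; midpoint Ī = (23700 + 27830)/2 = 25765.
η = (ΔQ/Q̄) ÷ (ΔI/Ī) = (-95.6/247.2) ÷ (4130/25765) = -2.413.

-2.413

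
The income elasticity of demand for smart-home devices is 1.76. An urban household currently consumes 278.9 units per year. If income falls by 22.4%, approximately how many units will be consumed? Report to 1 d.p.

%ΔQ ≈ η × %ΔI = 1.76 × (-22.4%) = -39.424%.
New Q ≈ 278.9 × (1 − 0.39424) = 168.9.

168.9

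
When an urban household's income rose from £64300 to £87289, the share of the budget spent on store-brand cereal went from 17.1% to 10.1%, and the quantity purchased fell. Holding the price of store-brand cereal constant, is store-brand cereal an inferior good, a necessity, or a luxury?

inferior good

Quantity demanded falls as income rises, so η < 0.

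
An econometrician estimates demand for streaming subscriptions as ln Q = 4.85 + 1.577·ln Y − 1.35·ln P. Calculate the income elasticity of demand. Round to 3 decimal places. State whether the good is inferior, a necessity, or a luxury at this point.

In a log-linear demand, the coefficient on ln Y is the income elasticity.
So η = 1.577.
η > 1 ⇒ luxury.

1.577 (luxury)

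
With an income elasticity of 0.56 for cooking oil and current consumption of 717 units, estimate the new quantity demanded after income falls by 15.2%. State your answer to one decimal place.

%ΔQ ≈ η × %ΔI = 0.56 × (-15.2%) = -8.512%.
New Q ≈ 717 × (1 − 0.08512) = 656.0.

656.0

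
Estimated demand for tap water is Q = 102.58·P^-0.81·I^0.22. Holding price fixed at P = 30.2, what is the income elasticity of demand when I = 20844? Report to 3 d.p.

For a multiplicative demand Q = A·P^α·I^β, the income elasticity is β everywhere.
Here β = 0.22, so η = 0.220.

0.220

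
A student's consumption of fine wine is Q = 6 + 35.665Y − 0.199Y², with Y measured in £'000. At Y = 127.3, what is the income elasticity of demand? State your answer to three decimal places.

At Y = 127.3: Q = 1321.3018.
dQ/dY = 35.665 − 0.398Y = -15.00040.
η = (dQ/dY)·(Y/Q) = -15.00040 × (127.3/1321.3018) = -1.445.

-1.445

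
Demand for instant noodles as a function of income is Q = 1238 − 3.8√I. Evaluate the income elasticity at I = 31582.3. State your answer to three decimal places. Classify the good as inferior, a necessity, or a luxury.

-0.600 (inferior good)

At I = 31582.3: Q = 562.686.
dQ/dI = -3.8/(2√I) = -0.0106913 at this income.
η = (dQ/dI)·(I/Q) = -0.0106913 × (31582.3/562.686) = -0.600.
Since η < 0, the good is an inferior good.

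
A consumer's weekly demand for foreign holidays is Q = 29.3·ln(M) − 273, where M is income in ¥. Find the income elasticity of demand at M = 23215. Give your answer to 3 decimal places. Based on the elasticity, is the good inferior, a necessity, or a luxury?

1.360 (luxury)

At M = 23215: Q = 21.540.
dQ/dM = 29.3/M = 0.00126212 at this income.
η = (dQ/dM)·(M/Q) = 0.00126212 × (23215/21.540) = 1.360.
Since η > 1, the good is a luxury.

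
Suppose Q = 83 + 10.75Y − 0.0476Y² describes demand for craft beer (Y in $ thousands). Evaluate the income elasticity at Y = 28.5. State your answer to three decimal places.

0.653

At Y = 28.5: Q = 350.7119.
dQ/dY = 10.75 − 0.0952Y = 8.03680.
η = (dQ/dY)·(Y/Q) = 8.03680 × (28.5/350.7119) = 0.653.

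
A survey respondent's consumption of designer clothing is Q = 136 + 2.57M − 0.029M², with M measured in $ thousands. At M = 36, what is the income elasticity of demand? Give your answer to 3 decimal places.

0.091

At M = 36: Q = 190.9360.
dQ/dM = 2.57 − 0.058M = 0.48200.
η = (dQ/dM)·(M/Q) = 0.48200 × (36/190.9360) = 0.091.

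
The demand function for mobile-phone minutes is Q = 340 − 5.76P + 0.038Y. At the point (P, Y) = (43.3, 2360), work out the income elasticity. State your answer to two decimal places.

0.50

At P = 43.3, Y = 2360: Q = 180.272.
Holding P constant, ∂Q/∂Y = 0.038.
η_Y = (∂Q/∂Y)·(Y/Q) = 0.038 × (2360/180.272) = 0.50.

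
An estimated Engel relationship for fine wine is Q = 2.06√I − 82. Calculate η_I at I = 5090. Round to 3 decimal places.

1.131

At I = 5090: Q = 64.969.
dQ/dI = 2.06/(2√I) = 0.014437 at this income.
η = (dQ/dI)·(I/Q) = 0.014437 × (5090/64.969) = 1.131.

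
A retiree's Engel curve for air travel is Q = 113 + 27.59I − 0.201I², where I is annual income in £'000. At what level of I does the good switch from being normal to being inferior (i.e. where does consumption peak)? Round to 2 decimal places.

68.63

dQ/dI = 27.59 − 0.402I.
The good is inferior where dQ/dI < 0. Setting dQ/dI = 0 gives I = 27.59 / 0.402 = 68.63.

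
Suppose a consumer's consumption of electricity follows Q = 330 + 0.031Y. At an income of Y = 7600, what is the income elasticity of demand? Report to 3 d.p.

At Y = 7600: Q = 565.600.
dQ/dY = 0.031.
η = (dQ/dY)·(Y/Q) = 0.031 × (7600/565.600) = 0.417.

0.417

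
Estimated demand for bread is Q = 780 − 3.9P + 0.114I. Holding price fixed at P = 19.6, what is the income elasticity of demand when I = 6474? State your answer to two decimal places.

0.51

At P = 19.6, I = 6474: Q = 1441.596.
Holding P constant, ∂Q/∂I = 0.114.
η_I = (∂Q/∂I)·(I/Q) = 0.114 × (6474/1441.596) = 0.51.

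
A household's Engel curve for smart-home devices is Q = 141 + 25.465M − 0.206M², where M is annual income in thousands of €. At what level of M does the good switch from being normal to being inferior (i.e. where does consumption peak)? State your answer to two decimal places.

61.81

dQ/dM = 25.465 − 0.412M.
The good is inferior where dQ/dM < 0. Setting dQ/dM = 0 gives M = 25.465 / 0.412 = 61.81.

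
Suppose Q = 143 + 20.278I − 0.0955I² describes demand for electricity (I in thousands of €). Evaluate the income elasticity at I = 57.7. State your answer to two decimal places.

0.54

At I = 57.7: Q = 995.0934.
dQ/dI = 20.278 − 0.191I = 9.25730.
η = (dQ/dI)·(I/Q) = 9.25730 × (57.7/995.0934) = 0.54.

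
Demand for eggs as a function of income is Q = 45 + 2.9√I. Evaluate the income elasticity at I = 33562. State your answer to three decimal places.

At I = 33562: Q = 576.278.
dQ/dI = 2.9/(2√I) = 0.00791488 at this income.
η = (dQ/dI)·(I/Q) = 0.00791488 × (33562/576.278) = 0.461.

0.461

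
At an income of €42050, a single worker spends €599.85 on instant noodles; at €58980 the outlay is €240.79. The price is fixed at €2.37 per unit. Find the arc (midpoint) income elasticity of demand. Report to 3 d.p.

With a constant price, Q₁ = 599.85/2.37 = 253.101 and Q₂ = 240.79/2.37 = 101.599 (equivalently, work directly with expenditure since P cancels).
Midpoint %ΔQ = (240.79 − 599.85)/420.32 = -0.85425; midpoint %ΔI = (58980 − 42050)/50515 = 0.33515.
η = -0.85425 / 0.33515 = -2.549.

-2.549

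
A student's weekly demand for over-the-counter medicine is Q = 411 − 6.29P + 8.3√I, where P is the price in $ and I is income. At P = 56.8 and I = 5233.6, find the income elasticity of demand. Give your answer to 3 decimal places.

At P = 56.8, I = 5233.6: Q = 654.180.
Holding P constant, ∂Q/∂I = 8.3/(2√I) = 0.0573651.
η_I = (∂Q/∂I)·(I/Q) = 0.0573651 × (5233.6/654.180) = 0.459.

0.459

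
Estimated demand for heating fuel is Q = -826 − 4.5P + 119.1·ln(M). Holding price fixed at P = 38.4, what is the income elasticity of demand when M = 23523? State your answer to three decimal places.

At P = 38.4, M = 23523: Q = 200.029.
Holding P constant, ∂Q/∂M = 119.1/M = 0.00506313.
η_M = (∂Q/∂M)·(M/Q) = 0.00506313 × (23523/200.029) = 0.595.

0.595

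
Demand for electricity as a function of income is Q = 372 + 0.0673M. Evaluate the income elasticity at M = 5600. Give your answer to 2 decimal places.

At M = 5600: Q = 748.880.
dQ/dM = 0.0673.
η = (dQ/dM)·(M/Q) = 0.0673 × (5600/748.880) = 0.50.

0.50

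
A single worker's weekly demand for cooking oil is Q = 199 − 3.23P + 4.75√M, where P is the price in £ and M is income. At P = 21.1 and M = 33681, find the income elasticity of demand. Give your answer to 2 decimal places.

0.43

At P = 21.1, M = 33681: Q = 1002.585.
Holding P constant, ∂Q/∂M = 4.75/(2√M) = 0.0129411.
η_M = (∂Q/∂M)·(M/Q) = 0.0129411 × (33681/1002.585) = 0.43.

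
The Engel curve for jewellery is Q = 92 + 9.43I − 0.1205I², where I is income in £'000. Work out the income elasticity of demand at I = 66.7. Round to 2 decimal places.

At I = 66.7: Q = 184.8898.
dQ/dI = 9.43 − 0.241I = -6.64470.
η = (dQ/dI)·(I/Q) = -6.64470 × (66.7/184.8898) = -2.40.

-2.40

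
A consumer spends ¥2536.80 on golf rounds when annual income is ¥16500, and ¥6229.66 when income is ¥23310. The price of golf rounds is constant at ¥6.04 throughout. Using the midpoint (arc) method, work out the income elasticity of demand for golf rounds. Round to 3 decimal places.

2.463

With a constant price, Q₁ = 2536.80/6.04 = 420.000 and Q₂ = 6229.66/6.04 = 1031.401 (equivalently, work directly with expenditure since P cancels).
Midpoint %ΔQ = (6229.66 − 2536.80)/4383.23 = 0.84250; midpoint %ΔI = (23310 − 16500)/19905 = 0.34213.
η = 0.84250 / 0.34213 = 2.463.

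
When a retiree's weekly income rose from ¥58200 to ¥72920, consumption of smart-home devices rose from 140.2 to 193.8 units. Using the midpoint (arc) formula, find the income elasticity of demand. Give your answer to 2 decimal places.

1.43

ΔQ = 193.8 − 140.2 = 53.6; midpoint Q̄ = (140.2 + 193.8)/2 = 167.
ΔI = 72920 − 58200 = 14720; midpoint Ī = (58200 + 72920)/2 = 65560.
η = (ΔQ/Q̄) ÷ (ΔI/Ī) = (53.6/167) ÷ (14720/65560) = 1.43.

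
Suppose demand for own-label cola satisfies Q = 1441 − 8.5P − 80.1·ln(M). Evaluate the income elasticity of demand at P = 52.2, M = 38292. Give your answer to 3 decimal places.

At P = 52.2, M = 38292: Q = 152.005.
Holding P constant, ∂Q/∂M = -80.1/M = -0.00209182.
η_M = (∂Q/∂M)·(M/Q) = -0.00209182 × (38292/152.005) = -0.527.

-0.527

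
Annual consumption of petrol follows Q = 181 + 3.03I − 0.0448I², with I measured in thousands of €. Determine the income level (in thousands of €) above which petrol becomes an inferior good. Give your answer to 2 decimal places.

dQ/dI = 3.03 − 0.0896I.
The good is inferior where dQ/dI < 0. Setting dQ/dI = 0 gives I = 3.03 / 0.0896 = 33.82.

33.82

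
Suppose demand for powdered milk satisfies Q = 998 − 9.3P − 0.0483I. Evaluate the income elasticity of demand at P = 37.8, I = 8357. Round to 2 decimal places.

-1.66

At P = 37.8, I = 8357: Q = 242.817.
Holding P constant, ∂Q/∂I = −0.0483.
η_I = (∂Q/∂I)·(I/Q) = -0.0483 × (8357/242.817) = -1.66.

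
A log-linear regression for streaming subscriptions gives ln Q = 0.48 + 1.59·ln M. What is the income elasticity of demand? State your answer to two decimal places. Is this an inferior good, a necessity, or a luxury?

1.59 (luxury)

In a log-linear demand, the coefficient on ln M is the income elasticity.
So η = 1.59.
η > 1 ⇒ luxury.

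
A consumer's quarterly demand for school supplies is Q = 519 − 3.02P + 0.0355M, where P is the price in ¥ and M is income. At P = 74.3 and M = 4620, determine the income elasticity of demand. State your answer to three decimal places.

0.358

At P = 74.3, M = 4620: Q = 458.624.
Holding P constant, ∂Q/∂M = 0.0355.
η_M = (∂Q/∂M)·(M/Q) = 0.0355 × (4620/458.624) = 0.358.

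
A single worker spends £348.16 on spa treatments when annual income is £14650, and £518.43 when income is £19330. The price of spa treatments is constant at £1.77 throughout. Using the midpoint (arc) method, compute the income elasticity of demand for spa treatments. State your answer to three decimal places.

1.427

With a constant price, Q₁ = 348.16/1.77 = 196.701 and Q₂ = 518.43/1.77 = 292.898 (equivalently, work directly with expenditure since P cancels).
Midpoint %ΔQ = (518.43 − 348.16)/433.29 = 0.39297; midpoint %ΔI = (19330 − 14650)/16990 = 0.27546.
η = 0.39297 / 0.27546 = 1.427.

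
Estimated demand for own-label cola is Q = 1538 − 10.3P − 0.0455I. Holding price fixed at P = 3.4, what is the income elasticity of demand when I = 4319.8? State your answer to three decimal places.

At P = 3.4, I = 4319.8: Q = 1306.429.
Holding P constant, ∂Q/∂I = −0.0455.
η_I = (∂Q/∂I)·(I/Q) = -0.0455 × (4319.8/1306.429) = -0.150.

-0.150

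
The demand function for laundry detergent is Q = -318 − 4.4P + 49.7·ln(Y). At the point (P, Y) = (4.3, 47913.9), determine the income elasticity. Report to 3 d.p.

At P = 4.3, Y = 47913.9: Q = 198.705.
Holding P constant, ∂Q/∂Y = 49.7/Y = 0.00103728.
η_Y = (∂Q/∂Y)·(Y/Q) = 0.00103728 × (47913.9/198.705) = 0.250.

0.250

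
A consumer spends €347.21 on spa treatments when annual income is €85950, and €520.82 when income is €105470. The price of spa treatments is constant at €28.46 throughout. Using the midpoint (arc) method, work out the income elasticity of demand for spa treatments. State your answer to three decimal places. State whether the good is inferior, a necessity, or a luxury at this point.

1.961 (luxury)

With a constant price, Q₁ = 347.21/28.46 = 12.200 and Q₂ = 520.82/28.46 = 18.300 (equivalently, work directly with expenditure since P cancels).
Midpoint %ΔQ = (520.82 − 347.21)/434.02 = 0.40001; midpoint %ΔI = (105470 − 85950)/95710 = 0.20395.
η = 0.40001 / 0.20395 = 1.961.
η > 1 ⇒ luxury.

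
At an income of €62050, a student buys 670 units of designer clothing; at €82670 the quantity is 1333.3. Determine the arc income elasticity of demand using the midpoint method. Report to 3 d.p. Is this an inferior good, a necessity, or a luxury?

ΔQ = 1333.3 − 670 = 663.3; midpoint Q̄ = (670 + 1333.3)/2 = 1001.65.
ΔI = 82670 − 62050 = 20620; midpoint Ī = (62050 + 82670)/2 = 72360.
η = (ΔQ/Q̄) ÷ (ΔI/Ī) = (663.3/1001.65) ÷ (20620/72360) = 2.324.
η > 1 ⇒ luxury.

2.324 (luxury)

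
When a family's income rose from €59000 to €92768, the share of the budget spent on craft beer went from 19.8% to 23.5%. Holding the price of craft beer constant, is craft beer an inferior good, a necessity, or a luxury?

The budget share rises as income rises, so η > 1.

luxury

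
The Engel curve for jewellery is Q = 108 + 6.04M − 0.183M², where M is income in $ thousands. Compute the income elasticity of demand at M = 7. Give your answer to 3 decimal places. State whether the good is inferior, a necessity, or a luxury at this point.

At M = 7: Q = 141.3130.
dQ/dM = 6.04 − 0.366M = 3.47800.
η = (dQ/dM)·(M/Q) = 3.47800 × (7/141.3130) = 0.172.
0 < η < 1 ⇒ necessity.

0.172 (necessity)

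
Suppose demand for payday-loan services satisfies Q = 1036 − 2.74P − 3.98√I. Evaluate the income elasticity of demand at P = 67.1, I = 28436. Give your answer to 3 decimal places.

-1.854

At P = 67.1, I = 28436: Q = 181.000.
Holding P constant, ∂Q/∂I = -3.98/(2√I) = -0.011801.
η_I = (∂Q/∂I)·(I/Q) = -0.011801 × (28436/181.000) = -1.854.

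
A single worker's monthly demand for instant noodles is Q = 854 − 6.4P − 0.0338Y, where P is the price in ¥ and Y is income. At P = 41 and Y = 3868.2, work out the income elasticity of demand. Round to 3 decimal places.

-0.284

At P = 41, Y = 3868.2: Q = 460.855.
Holding P constant, ∂Q/∂Y = −0.0338.
η_Y = (∂Q/∂Y)·(Y/Q) = -0.0338 × (3868.2/460.855) = -0.284.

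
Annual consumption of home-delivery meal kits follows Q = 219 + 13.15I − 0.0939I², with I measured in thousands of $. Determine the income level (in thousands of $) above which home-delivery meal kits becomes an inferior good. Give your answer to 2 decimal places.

dQ/dI = 13.15 − 0.1878I.
The good is inferior where dQ/dI < 0. Setting dQ/dI = 0 gives I = 13.15 / 0.1878 = 70.02.

70.02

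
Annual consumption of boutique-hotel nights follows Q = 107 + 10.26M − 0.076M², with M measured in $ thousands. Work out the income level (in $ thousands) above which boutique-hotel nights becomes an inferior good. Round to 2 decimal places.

67.50

dQ/dM = 10.26 − 0.152M.
The good is inferior where dQ/dM < 0. Setting dQ/dM = 0 gives M = 10.26 / 0.152 = 67.50.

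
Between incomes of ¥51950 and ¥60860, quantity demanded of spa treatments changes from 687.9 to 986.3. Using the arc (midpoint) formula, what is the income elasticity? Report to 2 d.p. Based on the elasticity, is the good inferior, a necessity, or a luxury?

ΔQ = 986.3 − 687.9 = 298.4; midpoint Q̄ = (687.9 + 986.3)/2 = 837.1.
ΔI = 60860 − 51950 = 8910; midpoint Ī = (51950 + 60860)/2 = 56405.
η = (ΔQ/Q̄) ÷ (ΔI/Ī) = (298.4/837.1) ÷ (8910/56405) = 2.26.
η > 1 ⇒ luxury.

2.26 (luxury)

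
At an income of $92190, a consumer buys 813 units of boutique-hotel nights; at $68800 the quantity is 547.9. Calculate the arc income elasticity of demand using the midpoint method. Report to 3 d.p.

ΔQ = 547.9 − 813 = -265.1; midpoint Q̄ = (813 + 547.9)/2 = 680.45.
ΔI = 68800 − 92190 = -23390; midpoint Ī = (92190 + 68800)/2 = 80495.
η = (ΔQ/Q̄) ÷ (ΔI/Ī) = (-265.1/680.45) ÷ (-23390/80495) = 1.341.

1.341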